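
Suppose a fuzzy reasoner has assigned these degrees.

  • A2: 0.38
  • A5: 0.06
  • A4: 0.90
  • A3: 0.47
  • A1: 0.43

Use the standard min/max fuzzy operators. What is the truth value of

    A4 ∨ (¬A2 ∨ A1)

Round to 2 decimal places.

0.90

¬A2 = 1 − 0.38 = 0.62
¬A2 ∨ A1 = max(a, b) on (0.62, 0.43) = 0.62
A4 ∨ (¬A2 ∨ A1) = max(a, b) on (0.90, 0.62) = 0.90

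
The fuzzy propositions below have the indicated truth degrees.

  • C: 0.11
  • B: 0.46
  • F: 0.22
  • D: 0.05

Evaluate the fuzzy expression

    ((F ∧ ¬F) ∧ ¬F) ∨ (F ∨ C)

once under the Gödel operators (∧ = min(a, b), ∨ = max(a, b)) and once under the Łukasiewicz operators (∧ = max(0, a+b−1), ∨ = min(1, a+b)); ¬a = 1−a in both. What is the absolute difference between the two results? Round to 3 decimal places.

0.110

Under Gödel:
  ¬F = 1 − 0.22 = 0.78
  F ∧ ¬F = min(a, b) on (0.22, 0.78) = 0.22
  ¬F = 1 − 0.22 = 0.78
  (F ∧ ¬F) ∧ ¬F = min(a, b) on (0.22, 0.78) = 0.22
  F ∨ C = max(a, b) on (0.22, 0.11) = 0.22
  ((F ∧ ¬F) ∧ ¬F) ∨ (F ∨ C) = max(a, b) on (0.22, 0.22) = 0.22
  → value = 0.2200
Under Łukasiewicz:
  ¬F = 1 − 0.22 = 0.78
  F ∧ ¬F = max(0, a+b−1) on (0.22, 0.78) = 0.00
  ¬F = 1 − 0.22 = 0.78
  (F ∧ ¬F) ∧ ¬F = max(0, a+b−1) on (0.00, 0.78) = 0.00
  F ∨ C = min(1, a+b) on (0.22, 0.11) = 0.33
  ((F ∧ ¬F) ∧ ¬F) ∨ (F ∨ C) = min(1, a+b) on (0.00, 0.33) = 0.33
  → value = 0.3300
|0.2200 − 0.3300| = 0.110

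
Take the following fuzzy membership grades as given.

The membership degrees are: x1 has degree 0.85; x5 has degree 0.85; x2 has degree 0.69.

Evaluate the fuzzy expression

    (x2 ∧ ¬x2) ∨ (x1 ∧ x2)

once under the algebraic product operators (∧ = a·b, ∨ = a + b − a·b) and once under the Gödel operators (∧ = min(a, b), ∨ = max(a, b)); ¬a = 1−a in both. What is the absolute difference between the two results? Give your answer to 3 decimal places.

Under algebraic product:
  ¬x2 = 1 − 0.6900 = 0.3100
  x2 ∧ ¬x2 = a·b on (0.6900, 0.3100) = 0.2139
  x1 ∧ x2 = a·b on (0.8500, 0.6900) = 0.5865
  (x2 ∧ ¬x2) ∨ (x1 ∧ x2) = a + b − a·b on (0.2139, 0.5865) = 0.6749
  → value = 0.6749
Under Gödel:
  ¬x2 = 1 − 0.69 = 0.31
  x2 ∧ ¬x2 = min(a, b) on (0.69, 0.31) = 0.31
  x1 ∧ x2 = min(a, b) on (0.85, 0.69) = 0.69
  (x2 ∧ ¬x2) ∨ (x1 ∧ x2) = max(a, b) on (0.31, 0.69) = 0.69
  → value = 0.6900
|0.6749 − 0.6900| = 0.015

0.015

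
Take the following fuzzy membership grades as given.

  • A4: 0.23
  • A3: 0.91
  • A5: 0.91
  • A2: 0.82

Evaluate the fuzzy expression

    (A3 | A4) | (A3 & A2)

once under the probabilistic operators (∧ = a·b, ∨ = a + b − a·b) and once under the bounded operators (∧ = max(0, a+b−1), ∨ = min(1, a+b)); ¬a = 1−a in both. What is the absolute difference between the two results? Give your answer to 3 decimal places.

Under probabilistic:
  A3 | A4 = a + b − a·b on (0.9100, 0.2300) = 0.9307
  A3 & A2 = a·b on (0.9100, 0.8200) = 0.7462
  (A3 | A4) | (A3 & A2) = a + b − a·b on (0.9307, 0.7462) = 0.9824
  → value = 0.9824
Under bounded:
  A3 | A4 = min(1, a+b) on (0.91, 0.23) = 1.00
  A3 & A2 = max(0, a+b−1) on (0.91, 0.82) = 0.73
  (A3 | A4) | (A3 & A2) = min(1, a+b) on (1.00, 0.73) = 1.00
  → value = 1.0000
|0.9824 − 1.0000| = 0.018

0.018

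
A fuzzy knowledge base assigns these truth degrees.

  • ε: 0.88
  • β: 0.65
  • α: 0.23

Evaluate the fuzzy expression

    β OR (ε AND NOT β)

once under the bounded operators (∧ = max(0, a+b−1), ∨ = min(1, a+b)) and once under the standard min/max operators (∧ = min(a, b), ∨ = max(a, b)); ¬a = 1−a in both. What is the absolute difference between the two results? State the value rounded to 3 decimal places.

Under bounded:
  NOT β = 1 − 0.65 = 0.35
  ε AND NOT β = max(0, a+b−1) on (0.88, 0.35) = 0.23
  β OR (ε AND NOT β) = min(1, a+b) on (0.65, 0.23) = 0.88
  → value = 0.8800
Under standard min/max:
  NOT β = 1 − 0.65 = 0.35
  ε AND NOT β = min(a, b) on (0.88, 0.35) = 0.35
  β OR (ε AND NOT β) = max(a, b) on (0.65, 0.35) = 0.65
  → value = 0.6500
|0.8800 − 0.6500| = 0.230

0.230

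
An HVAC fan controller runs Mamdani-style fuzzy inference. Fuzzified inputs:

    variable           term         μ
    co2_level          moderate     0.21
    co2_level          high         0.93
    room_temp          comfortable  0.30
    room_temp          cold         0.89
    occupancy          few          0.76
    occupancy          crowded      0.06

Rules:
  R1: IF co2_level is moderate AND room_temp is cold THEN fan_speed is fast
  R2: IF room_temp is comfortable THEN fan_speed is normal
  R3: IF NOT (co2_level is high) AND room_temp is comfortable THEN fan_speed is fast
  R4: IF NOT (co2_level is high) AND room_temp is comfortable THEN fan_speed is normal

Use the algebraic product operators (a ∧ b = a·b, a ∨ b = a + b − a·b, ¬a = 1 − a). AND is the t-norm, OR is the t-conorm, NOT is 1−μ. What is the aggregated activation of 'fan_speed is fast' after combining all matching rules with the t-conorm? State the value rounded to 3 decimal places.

0.204

R1: moderate=0.21, cold=0.89; AND[a·b] → w = 0.1869
R2: comfortable=0.30 → w = 0.3000
R3: ¬high=1−0.93=0.07, comfortable=0.30; AND[a·b] → w = 0.0210
R4: ¬high=1−0.93=0.07, comfortable=0.30; AND[a·b] → w = 0.0210
Rules with consequent 'fast': {R1, R3} → strengths 0.1869, 0.0210
Aggregate via t-conorm [a + b − a·b]: 0.2040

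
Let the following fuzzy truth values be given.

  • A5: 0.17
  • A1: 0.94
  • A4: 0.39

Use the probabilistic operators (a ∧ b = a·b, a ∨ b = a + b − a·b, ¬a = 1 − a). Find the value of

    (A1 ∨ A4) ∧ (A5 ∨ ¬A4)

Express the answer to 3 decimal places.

A1 ∨ A4 = a + b − a·b on (0.9400, 0.3900) = 0.9634
¬A4 = 1 − 0.3900 = 0.6100
A5 ∨ ¬A4 = a + b − a·b on (0.1700, 0.6100) = 0.6763
(A1 ∨ A4) ∧ (A5 ∨ ¬A4) = a·b on (0.9634, 0.6763) = 0.6515

0.652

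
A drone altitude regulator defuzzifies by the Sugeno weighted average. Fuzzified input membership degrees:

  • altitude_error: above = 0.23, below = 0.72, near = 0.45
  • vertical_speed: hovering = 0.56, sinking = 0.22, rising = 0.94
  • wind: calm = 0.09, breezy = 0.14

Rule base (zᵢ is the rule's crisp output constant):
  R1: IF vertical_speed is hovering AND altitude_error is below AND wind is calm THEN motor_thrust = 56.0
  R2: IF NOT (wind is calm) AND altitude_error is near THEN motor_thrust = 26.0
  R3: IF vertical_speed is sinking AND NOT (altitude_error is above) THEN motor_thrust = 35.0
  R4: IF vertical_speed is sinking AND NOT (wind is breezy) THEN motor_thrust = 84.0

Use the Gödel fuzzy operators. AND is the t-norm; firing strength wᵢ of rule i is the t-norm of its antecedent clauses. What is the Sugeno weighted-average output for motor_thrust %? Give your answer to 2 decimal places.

R1 (z=56.0): hovering=0.56, below=0.72, calm=0.09; AND[min(a, b)] → w = 0.09
R2 (z=26.0): ¬calm=1−0.09=0.91, near=0.45; AND[min(a, b)] → w = 0.45
R3 (z=35.0): sinking=0.22, ¬above=1−0.23=0.77; AND[min(a, b)] → w = 0.22
R4 (z=84.0): sinking=0.22, ¬breezy=1−0.14=0.86; AND[min(a, b)] → w = 0.22
Weighted average = (0.09·56.0 + 0.45·26.0 + 0.22·35.0 + 0.22·84.0) / (0.09 + 0.45 + 0.22 + 0.22)
  = 42.9200 / 0.9800 = 43.80

43.80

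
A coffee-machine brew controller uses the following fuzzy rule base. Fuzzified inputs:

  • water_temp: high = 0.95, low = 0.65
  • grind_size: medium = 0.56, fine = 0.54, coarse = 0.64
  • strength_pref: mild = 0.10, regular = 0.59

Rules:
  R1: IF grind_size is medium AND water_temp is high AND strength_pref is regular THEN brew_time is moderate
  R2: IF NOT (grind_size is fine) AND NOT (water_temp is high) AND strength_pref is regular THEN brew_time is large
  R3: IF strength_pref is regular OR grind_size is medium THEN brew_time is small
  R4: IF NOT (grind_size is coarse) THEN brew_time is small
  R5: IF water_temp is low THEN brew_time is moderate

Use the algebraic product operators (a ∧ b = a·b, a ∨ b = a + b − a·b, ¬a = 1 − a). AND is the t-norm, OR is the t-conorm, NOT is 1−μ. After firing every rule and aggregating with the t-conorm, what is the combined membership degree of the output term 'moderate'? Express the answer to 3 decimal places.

R1: medium=0.56, high=0.95, regular=0.59; AND[a·b] → w = 0.3139
R2: ¬fine=1−0.54=0.46, ¬high=1−0.95=0.05, regular=0.59; AND[a·b] → w = 0.0136
R3: regular=0.59, medium=0.56; OR[a + b − a·b] → w = 0.8196
R4: ¬coarse=1−0.64=0.36 → w = 0.3600
R5: low=0.65 → w = 0.6500
Rules with consequent 'moderate': {R1, R5} → strengths 0.3139, 0.6500
Aggregate via t-conorm [a + b − a·b]: 0.7599

0.760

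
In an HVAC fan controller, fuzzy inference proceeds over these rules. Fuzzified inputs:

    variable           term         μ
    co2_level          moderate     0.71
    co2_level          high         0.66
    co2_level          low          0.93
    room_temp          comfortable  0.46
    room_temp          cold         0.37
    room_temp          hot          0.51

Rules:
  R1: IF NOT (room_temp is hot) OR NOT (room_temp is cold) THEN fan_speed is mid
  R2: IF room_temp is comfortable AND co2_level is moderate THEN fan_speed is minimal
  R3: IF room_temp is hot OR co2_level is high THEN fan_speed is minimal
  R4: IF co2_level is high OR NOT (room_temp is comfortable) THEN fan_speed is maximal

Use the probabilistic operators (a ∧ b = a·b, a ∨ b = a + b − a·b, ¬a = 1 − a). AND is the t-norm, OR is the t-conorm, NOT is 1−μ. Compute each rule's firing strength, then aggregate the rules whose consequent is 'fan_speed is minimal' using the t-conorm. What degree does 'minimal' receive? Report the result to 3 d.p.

R1: ¬hot=1−0.51=0.49, ¬cold=1−0.37=0.63; OR[a + b − a·b] → w = 0.8113
R2: comfortable=0.46, moderate=0.71; AND[a·b] → w = 0.3266
R3: hot=0.51, high=0.66; OR[a + b − a·b] → w = 0.8334
R4: high=0.66, ¬comfortable=1−0.46=0.54; OR[a + b − a·b] → w = 0.8436
Rules with consequent 'minimal': {R2, R3} → strengths 0.3266, 0.8334
Aggregate via t-conorm [a + b − a·b]: 0.8878

0.888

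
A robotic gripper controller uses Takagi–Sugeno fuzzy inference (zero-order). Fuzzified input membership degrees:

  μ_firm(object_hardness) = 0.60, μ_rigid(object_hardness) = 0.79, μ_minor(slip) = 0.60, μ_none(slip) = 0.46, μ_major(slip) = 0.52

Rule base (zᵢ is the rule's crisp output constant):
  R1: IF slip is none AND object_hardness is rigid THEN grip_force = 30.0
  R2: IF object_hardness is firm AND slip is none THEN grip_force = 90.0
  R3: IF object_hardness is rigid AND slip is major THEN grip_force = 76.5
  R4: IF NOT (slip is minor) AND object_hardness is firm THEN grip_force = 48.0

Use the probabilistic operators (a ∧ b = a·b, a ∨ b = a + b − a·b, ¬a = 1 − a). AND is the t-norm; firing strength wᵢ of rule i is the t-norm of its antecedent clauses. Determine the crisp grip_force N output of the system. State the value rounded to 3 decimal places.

60.989

R1 (z=30.0): none=0.46, rigid=0.79; AND[a·b] → w = 0.3634
R2 (z=90.0): firm=0.60, none=0.46; AND[a·b] → w = 0.2760
R3 (z=76.5): rigid=0.79, major=0.52; AND[a·b] → w = 0.4108
R4 (z=48.0): ¬minor=1−0.60=0.40, firm=0.60; AND[a·b] → w = 0.2400
Weighted average = (0.3634·30.0 + 0.2760·90.0 + 0.4108·76.5 + 0.2400·48.0) / (0.3634 + 0.2760 + 0.4108 + 0.2400)
  = 78.6882 / 1.2902 = 60.989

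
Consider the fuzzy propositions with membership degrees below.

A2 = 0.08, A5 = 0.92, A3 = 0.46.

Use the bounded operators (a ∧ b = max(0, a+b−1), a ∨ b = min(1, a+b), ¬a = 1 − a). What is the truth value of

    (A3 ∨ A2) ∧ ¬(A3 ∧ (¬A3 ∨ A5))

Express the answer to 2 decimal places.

0.08

A3 ∨ A2 = min(1, a+b) on (0.46, 0.08) = 0.54
¬A3 = 1 − 0.46 = 0.54
¬A3 ∨ A5 = min(1, a+b) on (0.54, 0.92) = 1.00
A3 ∧ (¬A3 ∨ A5) = max(0, a+b−1) on (0.46, 1.00) = 0.46
¬(A3 ∧ (¬A3 ∨ A5)) = 1 − 0.46 = 0.54
(A3 ∨ A2) ∧ ¬(A3 ∧ (¬A3 ∨ A5)) = max(0, a+b−1) on (0.54, 0.54) = 0.08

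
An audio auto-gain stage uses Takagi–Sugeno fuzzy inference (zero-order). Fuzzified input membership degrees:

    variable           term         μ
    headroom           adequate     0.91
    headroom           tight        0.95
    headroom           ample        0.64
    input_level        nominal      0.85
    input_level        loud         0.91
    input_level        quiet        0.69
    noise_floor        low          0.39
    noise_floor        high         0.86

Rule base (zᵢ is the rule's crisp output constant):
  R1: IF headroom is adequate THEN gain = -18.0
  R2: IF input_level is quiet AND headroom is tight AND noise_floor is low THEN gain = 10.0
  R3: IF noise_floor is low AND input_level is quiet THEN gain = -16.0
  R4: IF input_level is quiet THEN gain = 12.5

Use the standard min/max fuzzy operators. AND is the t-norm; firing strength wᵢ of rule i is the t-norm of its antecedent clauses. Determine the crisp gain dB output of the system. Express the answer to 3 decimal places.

-4.242

R1 (z=-18.0): adequate=0.91 → w = 0.91
R2 (z=10.0): quiet=0.69, tight=0.95, low=0.39; AND[min(a, b)] → w = 0.39
R3 (z=-16.0): low=0.39, quiet=0.69; AND[min(a, b)] → w = 0.39
R4 (z=12.5): quiet=0.69 → w = 0.69
Weighted average = (0.91·-18.0 + 0.39·10.0 + 0.39·-16.0 + 0.69·12.5) / (0.91 + 0.39 + 0.39 + 0.69)
  = -10.0950 / 2.3800 = -4.242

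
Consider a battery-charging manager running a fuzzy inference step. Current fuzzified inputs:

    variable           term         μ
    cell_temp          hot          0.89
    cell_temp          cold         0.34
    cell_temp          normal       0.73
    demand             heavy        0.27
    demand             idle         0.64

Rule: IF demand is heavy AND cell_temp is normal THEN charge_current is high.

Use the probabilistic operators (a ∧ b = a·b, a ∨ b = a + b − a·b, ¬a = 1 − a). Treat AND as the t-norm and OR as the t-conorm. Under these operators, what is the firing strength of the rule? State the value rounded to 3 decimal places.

firing strength: heavy=0.27, normal=0.73; AND[a·b] → w = 0.1971

0.197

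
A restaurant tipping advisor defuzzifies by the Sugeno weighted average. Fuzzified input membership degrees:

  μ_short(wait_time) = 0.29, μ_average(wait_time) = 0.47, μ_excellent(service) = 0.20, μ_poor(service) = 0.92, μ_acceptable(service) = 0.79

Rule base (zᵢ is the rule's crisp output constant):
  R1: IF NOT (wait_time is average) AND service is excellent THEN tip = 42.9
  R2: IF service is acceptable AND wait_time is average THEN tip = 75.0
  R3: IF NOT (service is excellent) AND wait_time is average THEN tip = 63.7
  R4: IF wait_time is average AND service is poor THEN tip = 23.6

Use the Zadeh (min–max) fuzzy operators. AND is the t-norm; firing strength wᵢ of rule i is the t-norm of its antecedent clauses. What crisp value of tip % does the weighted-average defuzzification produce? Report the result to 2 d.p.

R1 (z=42.9): ¬average=1−0.47=0.53, excellent=0.20; AND[min(a, b)] → w = 0.20
R2 (z=75.0): acceptable=0.79, average=0.47; AND[min(a, b)] → w = 0.47
R3 (z=63.7): ¬excellent=1−0.20=0.80, average=0.47; AND[min(a, b)] → w = 0.47
R4 (z=23.6): average=0.47, poor=0.92; AND[min(a, b)] → w = 0.47
Weighted average = (0.20·42.9 + 0.47·75.0 + 0.47·63.7 + 0.47·23.6) / (0.20 + 0.47 + 0.47 + 0.47)
  = 84.8610 / 1.6100 = 52.71

52.71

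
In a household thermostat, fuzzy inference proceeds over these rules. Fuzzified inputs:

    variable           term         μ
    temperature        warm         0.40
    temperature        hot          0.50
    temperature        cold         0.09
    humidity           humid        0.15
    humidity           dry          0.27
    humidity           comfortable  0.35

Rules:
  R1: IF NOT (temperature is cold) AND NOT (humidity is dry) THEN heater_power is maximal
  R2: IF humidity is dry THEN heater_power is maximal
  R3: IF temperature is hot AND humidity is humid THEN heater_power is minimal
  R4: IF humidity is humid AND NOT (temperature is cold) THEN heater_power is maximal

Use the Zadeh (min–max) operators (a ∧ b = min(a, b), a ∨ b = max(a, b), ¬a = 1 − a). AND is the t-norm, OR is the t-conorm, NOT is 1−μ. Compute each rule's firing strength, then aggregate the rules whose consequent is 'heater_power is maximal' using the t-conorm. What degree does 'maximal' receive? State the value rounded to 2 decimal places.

R1: ¬cold=1−0.09=0.91, ¬dry=1−0.27=0.73; AND[min(a, b)] → w = 0.73
R2: dry=0.27 → w = 0.27
R3: hot=0.50, humid=0.15; AND[min(a, b)] → w = 0.15
R4: humid=0.15, ¬cold=1−0.09=0.91; AND[min(a, b)] → w = 0.15
Rules with consequent 'maximal': {R1, R2, R4} → strengths 0.73, 0.27, 0.15
Aggregate via t-conorm [max(a, b)]: 0.73

0.73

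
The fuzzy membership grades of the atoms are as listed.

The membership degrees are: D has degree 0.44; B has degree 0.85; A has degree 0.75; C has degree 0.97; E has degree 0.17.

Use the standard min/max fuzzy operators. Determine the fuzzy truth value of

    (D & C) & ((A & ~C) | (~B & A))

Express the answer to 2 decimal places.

D & C = min(a, b) on (0.44, 0.97) = 0.44
~C = 1 − 0.97 = 0.03
A & ~C = min(a, b) on (0.75, 0.03) = 0.03
~B = 1 − 0.85 = 0.15
~B & A = min(a, b) on (0.15, 0.75) = 0.15
(A & ~C) | (~B & A) = max(a, b) on (0.03, 0.15) = 0.15
(D & C) & ((A & ~C) | (~B & A)) = min(a, b) on (0.44, 0.15) = 0.15

0.15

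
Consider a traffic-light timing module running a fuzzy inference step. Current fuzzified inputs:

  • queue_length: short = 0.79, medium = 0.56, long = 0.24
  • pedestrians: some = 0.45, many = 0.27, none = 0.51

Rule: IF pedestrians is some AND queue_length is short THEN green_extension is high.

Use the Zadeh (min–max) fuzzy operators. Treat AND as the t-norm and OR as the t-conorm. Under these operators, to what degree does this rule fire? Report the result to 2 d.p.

firing strength: some=0.45, short=0.79; AND[min(a, b)] → w = 0.45

0.45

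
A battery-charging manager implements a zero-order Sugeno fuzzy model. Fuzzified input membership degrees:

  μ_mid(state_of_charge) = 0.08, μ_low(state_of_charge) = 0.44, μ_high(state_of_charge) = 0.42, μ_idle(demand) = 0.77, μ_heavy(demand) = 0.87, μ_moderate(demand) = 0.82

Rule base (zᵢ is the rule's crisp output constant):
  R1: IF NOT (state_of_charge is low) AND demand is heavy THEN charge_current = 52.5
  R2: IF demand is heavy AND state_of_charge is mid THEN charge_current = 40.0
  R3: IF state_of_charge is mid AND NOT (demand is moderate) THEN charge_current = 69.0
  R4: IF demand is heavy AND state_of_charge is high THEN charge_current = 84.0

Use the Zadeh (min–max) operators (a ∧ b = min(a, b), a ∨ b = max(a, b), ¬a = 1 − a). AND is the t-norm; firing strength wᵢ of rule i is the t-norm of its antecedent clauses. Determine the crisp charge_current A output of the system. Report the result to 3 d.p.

64.386

R1 (z=52.5): ¬low=1−0.44=0.56, heavy=0.87; AND[min(a, b)] → w = 0.56
R2 (z=40.0): heavy=0.87, mid=0.08; AND[min(a, b)] → w = 0.08
R3 (z=69.0): mid=0.08, ¬moderate=1−0.82=0.18; AND[min(a, b)] → w = 0.08
R4 (z=84.0): heavy=0.87, high=0.42; AND[min(a, b)] → w = 0.42
Weighted average = (0.56·52.5 + 0.08·40.0 + 0.08·69.0 + 0.42·84.0) / (0.56 + 0.08 + 0.08 + 0.42)
  = 73.4000 / 1.1400 = 64.386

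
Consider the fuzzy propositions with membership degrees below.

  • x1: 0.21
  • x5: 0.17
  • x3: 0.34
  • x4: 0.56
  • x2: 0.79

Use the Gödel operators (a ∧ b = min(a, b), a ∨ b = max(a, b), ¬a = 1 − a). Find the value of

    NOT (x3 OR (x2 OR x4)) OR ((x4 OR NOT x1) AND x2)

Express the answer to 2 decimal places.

0.79

x2 OR x4 = max(a, b) on (0.79, 0.56) = 0.79
x3 OR (x2 OR x4) = max(a, b) on (0.34, 0.79) = 0.79
NOT (x3 OR (x2 OR x4)) = 1 − 0.79 = 0.21
NOT x1 = 1 − 0.21 = 0.79
x4 OR NOT x1 = max(a, b) on (0.56, 0.79) = 0.79
(x4 OR NOT x1) AND x2 = min(a, b) on (0.79, 0.79) = 0.79
NOT (x3 OR (x2 OR x4)) OR ((x4 OR NOT x1) AND x2) = max(a, b) on (0.21, 0.79) = 0.79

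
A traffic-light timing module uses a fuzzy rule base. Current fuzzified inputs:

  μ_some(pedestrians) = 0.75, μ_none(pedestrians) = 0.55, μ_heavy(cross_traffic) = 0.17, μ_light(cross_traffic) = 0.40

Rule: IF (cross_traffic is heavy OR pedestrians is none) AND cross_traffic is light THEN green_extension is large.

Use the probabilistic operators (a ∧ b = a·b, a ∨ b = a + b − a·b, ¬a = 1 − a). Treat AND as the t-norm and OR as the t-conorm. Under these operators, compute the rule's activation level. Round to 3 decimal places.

firing strength: (heavy=0.17 OR none=0.55) = 0.6265; AND[a·b] with light=0.40 → w = 0.2506

0.251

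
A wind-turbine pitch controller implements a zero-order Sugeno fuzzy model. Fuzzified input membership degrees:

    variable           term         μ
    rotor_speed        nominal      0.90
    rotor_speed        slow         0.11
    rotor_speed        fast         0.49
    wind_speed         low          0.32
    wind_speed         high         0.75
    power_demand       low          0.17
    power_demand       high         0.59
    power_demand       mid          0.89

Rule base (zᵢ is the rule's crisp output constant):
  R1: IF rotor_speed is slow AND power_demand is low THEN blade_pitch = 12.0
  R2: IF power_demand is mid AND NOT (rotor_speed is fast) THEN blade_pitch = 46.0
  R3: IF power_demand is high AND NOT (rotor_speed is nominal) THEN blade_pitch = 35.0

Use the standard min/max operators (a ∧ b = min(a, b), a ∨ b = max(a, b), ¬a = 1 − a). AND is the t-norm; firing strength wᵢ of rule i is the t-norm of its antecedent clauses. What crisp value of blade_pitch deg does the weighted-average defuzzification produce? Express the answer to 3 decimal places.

39.278

R1 (z=12.0): slow=0.11, low=0.17; AND[min(a, b)] → w = 0.11
R2 (z=46.0): mid=0.89, ¬fast=1−0.49=0.51; AND[min(a, b)] → w = 0.51
R3 (z=35.0): high=0.59, ¬nominal=1−0.90=0.10; AND[min(a, b)] → w = 0.10
Weighted average = (0.11·12.0 + 0.51·46.0 + 0.10·35.0) / (0.11 + 0.51 + 0.10)
  = 28.2800 / 0.7200 = 39.278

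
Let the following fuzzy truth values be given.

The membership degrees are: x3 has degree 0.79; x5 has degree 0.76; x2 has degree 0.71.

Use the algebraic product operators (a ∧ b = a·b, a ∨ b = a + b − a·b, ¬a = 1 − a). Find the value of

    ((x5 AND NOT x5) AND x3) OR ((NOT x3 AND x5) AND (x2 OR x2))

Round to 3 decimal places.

NOT x5 = 1 − 0.7600 = 0.2400
x5 AND NOT x5 = a·b on (0.7600, 0.2400) = 0.1824
(x5 AND NOT x5) AND x3 = a·b on (0.1824, 0.7900) = 0.1441
NOT x3 = 1 − 0.7900 = 0.2100
NOT x3 AND x5 = a·b on (0.2100, 0.7600) = 0.1596
x2 OR x2 = a + b − a·b on (0.7100, 0.7100) = 0.9159
(NOT x3 AND x5) AND (x2 OR x2) = a·b on (0.1596, 0.9159) = 0.1462
((x5 AND NOT x5) AND x3) OR ((NOT x3 AND x5) AND (x2 OR x2)) = a + b − a·b on (0.1441, 0.1462) = 0.2692

0.269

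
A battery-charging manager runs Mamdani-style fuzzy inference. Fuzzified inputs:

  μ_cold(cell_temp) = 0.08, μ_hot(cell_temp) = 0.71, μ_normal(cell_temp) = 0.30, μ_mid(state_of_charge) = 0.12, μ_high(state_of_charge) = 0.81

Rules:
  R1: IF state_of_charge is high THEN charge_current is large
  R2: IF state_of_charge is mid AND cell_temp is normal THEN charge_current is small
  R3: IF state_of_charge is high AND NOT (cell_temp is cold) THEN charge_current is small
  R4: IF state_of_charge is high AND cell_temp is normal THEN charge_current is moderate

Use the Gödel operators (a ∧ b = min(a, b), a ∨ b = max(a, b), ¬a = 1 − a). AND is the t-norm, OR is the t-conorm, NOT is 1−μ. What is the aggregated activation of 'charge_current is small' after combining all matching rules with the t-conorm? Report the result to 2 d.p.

0.81

R1: high=0.81 → w = 0.81
R2: mid=0.12, normal=0.30; AND[min(a, b)] → w = 0.12
R3: high=0.81, ¬cold=1−0.08=0.92; AND[min(a, b)] → w = 0.81
R4: high=0.81, normal=0.30; AND[min(a, b)] → w = 0.30
Rules with consequent 'small': {R2, R3} → strengths 0.12, 0.81
Aggregate via t-conorm [max(a, b)]: 0.81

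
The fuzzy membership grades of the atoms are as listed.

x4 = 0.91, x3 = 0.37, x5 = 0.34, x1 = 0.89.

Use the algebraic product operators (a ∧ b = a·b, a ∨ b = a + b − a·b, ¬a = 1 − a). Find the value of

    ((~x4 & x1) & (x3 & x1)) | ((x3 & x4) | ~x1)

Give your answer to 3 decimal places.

~x4 = 1 − 0.9100 = 0.0900
~x4 & x1 = a·b on (0.0900, 0.8900) = 0.0801
x3 & x1 = a·b on (0.3700, 0.8900) = 0.3293
(~x4 & x1) & (x3 & x1) = a·b on (0.0801, 0.3293) = 0.0264
x3 & x4 = a·b on (0.3700, 0.9100) = 0.3367
~x1 = 1 − 0.8900 = 0.1100
(x3 & x4) | ~x1 = a + b − a·b on (0.3367, 0.1100) = 0.4097
((~x4 & x1) & (x3 & x1)) | ((x3 & x4) | ~x1) = a + b − a·b on (0.0264, 0.4097) = 0.4252

0.425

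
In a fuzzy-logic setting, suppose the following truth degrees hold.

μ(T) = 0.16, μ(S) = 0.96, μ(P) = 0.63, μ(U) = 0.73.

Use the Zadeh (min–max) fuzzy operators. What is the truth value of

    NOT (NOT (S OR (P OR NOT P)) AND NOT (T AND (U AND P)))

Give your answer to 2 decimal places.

NOT P = 1 − 0.63 = 0.37
P OR NOT P = max(a, b) on (0.63, 0.37) = 0.63
S OR (P OR NOT P) = max(a, b) on (0.96, 0.63) = 0.96
NOT (S OR (P OR NOT P)) = 1 − 0.96 = 0.04
U AND P = min(a, b) on (0.73, 0.63) = 0.63
T AND (U AND P) = min(a, b) on (0.16, 0.63) = 0.16
NOT (T AND (U AND P)) = 1 − 0.16 = 0.84
NOT (S OR (P OR NOT P)) AND NOT (T AND (U AND P)) = min(a, b) on (0.04, 0.84) = 0.04
NOT (NOT (S OR (P OR NOT P)) AND NOT (T AND (U AND P))) = 1 − 0.04 = 0.96

0.96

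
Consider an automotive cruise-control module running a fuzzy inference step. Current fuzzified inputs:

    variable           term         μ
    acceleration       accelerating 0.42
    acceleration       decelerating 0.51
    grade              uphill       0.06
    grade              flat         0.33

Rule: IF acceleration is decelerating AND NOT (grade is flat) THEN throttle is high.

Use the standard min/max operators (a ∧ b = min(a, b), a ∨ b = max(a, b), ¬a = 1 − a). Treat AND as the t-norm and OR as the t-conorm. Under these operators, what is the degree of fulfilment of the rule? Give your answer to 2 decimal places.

firing strength: decelerating=0.51, ¬flat=1−0.33=0.67; AND[min(a, b)] → w = 0.51

0.51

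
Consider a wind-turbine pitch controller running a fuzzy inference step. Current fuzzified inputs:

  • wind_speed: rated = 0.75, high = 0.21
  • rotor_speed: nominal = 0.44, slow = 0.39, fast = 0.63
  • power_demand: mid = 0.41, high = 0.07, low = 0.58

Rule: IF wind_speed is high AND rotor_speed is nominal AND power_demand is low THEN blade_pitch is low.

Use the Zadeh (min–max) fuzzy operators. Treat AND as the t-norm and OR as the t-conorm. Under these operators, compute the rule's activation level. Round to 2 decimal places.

0.21

firing strength: high=0.21, nominal=0.44, low=0.58; AND[min(a, b)] → w = 0.21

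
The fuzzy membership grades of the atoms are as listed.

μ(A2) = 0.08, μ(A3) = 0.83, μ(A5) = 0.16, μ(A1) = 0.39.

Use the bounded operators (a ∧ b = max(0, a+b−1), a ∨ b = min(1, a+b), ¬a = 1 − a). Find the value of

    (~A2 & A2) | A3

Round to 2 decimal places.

0.83

~A2 = 1 − 0.08 = 0.92
~A2 & A2 = max(0, a+b−1) on (0.92, 0.08) = 0.00
(~A2 & A2) | A3 = min(1, a+b) on (0.00, 0.83) = 0.83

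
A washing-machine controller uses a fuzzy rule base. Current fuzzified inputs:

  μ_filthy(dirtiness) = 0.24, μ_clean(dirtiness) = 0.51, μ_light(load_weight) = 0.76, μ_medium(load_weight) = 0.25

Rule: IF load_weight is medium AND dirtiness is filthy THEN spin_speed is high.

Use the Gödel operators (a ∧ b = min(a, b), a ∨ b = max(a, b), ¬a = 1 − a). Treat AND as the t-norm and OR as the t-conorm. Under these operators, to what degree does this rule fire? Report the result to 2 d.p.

0.24

firing strength: medium=0.25, filthy=0.24; AND[min(a, b)] → w = 0.24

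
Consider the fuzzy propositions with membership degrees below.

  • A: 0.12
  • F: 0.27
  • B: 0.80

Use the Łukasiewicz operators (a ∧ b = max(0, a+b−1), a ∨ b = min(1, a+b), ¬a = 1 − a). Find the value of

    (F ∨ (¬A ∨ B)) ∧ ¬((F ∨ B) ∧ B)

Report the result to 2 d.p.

¬A = 1 − 0.12 = 0.88
¬A ∨ B = min(1, a+b) on (0.88, 0.80) = 1.00
F ∨ (¬A ∨ B) = min(1, a+b) on (0.27, 1.00) = 1.00
F ∨ B = min(1, a+b) on (0.27, 0.80) = 1.00
(F ∨ B) ∧ B = max(0, a+b−1) on (1.00, 0.80) = 0.80
¬((F ∨ B) ∧ B) = 1 − 0.80 = 0.20
(F ∨ (¬A ∨ B)) ∧ ¬((F ∨ B) ∧ B) = max(0, a+b−1) on (1.00, 0.20) = 0.20

0.20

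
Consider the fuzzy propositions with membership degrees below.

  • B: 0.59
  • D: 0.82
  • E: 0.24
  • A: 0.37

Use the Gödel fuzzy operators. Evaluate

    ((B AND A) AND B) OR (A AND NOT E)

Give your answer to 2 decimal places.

0.37

B AND A = min(a, b) on (0.59, 0.37) = 0.37
(B AND A) AND B = min(a, b) on (0.37, 0.59) = 0.37
NOT E = 1 − 0.24 = 0.76
A AND NOT E = min(a, b) on (0.37, 0.76) = 0.37
((B AND A) AND B) OR (A AND NOT E) = max(a, b) on (0.37, 0.37) = 0.37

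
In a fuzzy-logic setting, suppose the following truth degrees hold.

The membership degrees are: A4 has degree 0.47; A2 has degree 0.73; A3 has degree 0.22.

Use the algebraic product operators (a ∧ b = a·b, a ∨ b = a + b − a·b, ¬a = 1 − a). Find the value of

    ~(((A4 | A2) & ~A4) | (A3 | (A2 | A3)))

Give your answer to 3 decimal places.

A4 | A2 = a + b − a·b on (0.4700, 0.7300) = 0.8569
~A4 = 1 − 0.4700 = 0.5300
(A4 | A2) & ~A4 = a·b on (0.8569, 0.5300) = 0.4542
A2 | A3 = a + b − a·b on (0.7300, 0.2200) = 0.7894
A3 | (A2 | A3) = a + b − a·b on (0.2200, 0.7894) = 0.8357
((A4 | A2) & ~A4) | (A3 | (A2 | A3)) = a + b − a·b on (0.4542, 0.8357) = 0.9103
~(((A4 | A2) & ~A4) | (A3 | (A2 | A3))) = 1 − 0.9103 = 0.0897

0.090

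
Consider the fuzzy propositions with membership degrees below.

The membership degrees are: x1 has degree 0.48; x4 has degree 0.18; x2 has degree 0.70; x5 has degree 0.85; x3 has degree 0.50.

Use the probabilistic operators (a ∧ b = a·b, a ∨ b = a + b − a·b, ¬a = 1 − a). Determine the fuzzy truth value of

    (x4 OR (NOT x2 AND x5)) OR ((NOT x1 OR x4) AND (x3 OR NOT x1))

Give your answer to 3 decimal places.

0.671

NOT x2 = 1 − 0.7000 = 0.3000
NOT x2 AND x5 = a·b on (0.3000, 0.8500) = 0.2550
x4 OR (NOT x2 AND x5) = a + b − a·b on (0.1800, 0.2550) = 0.3891
NOT x1 = 1 − 0.4800 = 0.5200
NOT x1 OR x4 = a + b − a·b on (0.5200, 0.1800) = 0.6064
NOT x1 = 1 − 0.4800 = 0.5200
x3 OR NOT x1 = a + b − a·b on (0.5000, 0.5200) = 0.7600
(NOT x1 OR x4) AND (x3 OR NOT x1) = a·b on (0.6064, 0.7600) = 0.4609
(x4 OR (NOT x2 AND x5)) OR ((NOT x1 OR x4) AND (x3 OR NOT x1)) = a + b − a·b on (0.3891, 0.4609) = 0.6706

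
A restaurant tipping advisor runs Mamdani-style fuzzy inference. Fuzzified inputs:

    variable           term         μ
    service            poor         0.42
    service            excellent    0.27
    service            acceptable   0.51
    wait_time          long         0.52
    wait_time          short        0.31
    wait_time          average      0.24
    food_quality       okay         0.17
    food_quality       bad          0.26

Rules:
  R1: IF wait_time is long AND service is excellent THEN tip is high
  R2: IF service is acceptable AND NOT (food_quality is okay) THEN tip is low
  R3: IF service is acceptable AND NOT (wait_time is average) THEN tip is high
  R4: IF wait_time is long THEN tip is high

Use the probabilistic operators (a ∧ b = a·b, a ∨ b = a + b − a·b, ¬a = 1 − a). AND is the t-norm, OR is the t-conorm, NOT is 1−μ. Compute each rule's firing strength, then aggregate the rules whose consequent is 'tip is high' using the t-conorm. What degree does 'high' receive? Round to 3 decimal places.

0.747

R1: long=0.52, excellent=0.27; AND[a·b] → w = 0.1404
R2: acceptable=0.51, ¬okay=1−0.17=0.83; AND[a·b] → w = 0.4233
R3: acceptable=0.51, ¬average=1−0.24=0.76; AND[a·b] → w = 0.3876
R4: long=0.52 → w = 0.5200
Rules with consequent 'high': {R1, R3, R4} → strengths 0.1404, 0.3876, 0.5200
Aggregate via t-conorm [a + b − a·b]: 0.7473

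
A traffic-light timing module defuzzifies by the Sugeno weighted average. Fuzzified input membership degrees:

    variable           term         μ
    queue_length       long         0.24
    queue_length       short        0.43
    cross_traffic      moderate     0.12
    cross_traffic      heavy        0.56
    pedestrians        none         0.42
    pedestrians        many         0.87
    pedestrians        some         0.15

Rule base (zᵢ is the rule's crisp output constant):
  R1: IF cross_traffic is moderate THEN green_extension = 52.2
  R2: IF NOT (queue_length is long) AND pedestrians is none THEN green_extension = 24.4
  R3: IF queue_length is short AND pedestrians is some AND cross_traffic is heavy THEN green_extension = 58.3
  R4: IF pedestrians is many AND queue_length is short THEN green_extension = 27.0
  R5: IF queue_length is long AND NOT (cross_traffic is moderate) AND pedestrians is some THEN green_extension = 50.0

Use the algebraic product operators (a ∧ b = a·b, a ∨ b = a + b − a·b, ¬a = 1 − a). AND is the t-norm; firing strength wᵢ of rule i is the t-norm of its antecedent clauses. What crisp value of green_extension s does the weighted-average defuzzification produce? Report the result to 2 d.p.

31.60

R1 (z=52.2): moderate=0.12 → w = 0.1200
R2 (z=24.4): ¬long=1−0.24=0.76, none=0.42; AND[a·b] → w = 0.3192
R3 (z=58.3): short=0.43, some=0.15, heavy=0.56; AND[a·b] → w = 0.0361
R4 (z=27.0): many=0.87, short=0.43; AND[a·b] → w = 0.3741
R5 (z=50.0): long=0.24, ¬moderate=1−0.12=0.88, some=0.15; AND[a·b] → w = 0.0317
Weighted average = (0.1200·52.2 + 0.3192·24.4 + 0.0361·58.3 + 0.3741·27.0 + 0.0317·50.0) / (0.1200 + 0.3192 + 0.0361 + 0.3741 + 0.0317)
  = 27.8430 / 0.8811 = 31.60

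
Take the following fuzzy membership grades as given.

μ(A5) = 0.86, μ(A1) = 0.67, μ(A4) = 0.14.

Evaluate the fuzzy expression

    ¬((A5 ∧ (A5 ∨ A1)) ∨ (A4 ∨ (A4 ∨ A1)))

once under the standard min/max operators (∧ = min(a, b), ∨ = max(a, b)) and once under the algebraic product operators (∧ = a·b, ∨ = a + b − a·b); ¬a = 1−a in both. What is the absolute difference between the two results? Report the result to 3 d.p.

0.096

Under standard min/max:
  A5 ∨ A1 = max(a, b) on (0.86, 0.67) = 0.86
  A5 ∧ (A5 ∨ A1) = min(a, b) on (0.86, 0.86) = 0.86
  A4 ∨ A1 = max(a, b) on (0.14, 0.67) = 0.67
  A4 ∨ (A4 ∨ A1) = max(a, b) on (0.14, 0.67) = 0.67
  (A5 ∧ (A5 ∨ A1)) ∨ (A4 ∨ (A4 ∨ A1)) = max(a, b) on (0.86, 0.67) = 0.86
  ¬((A5 ∧ (A5 ∨ A1)) ∨ (A4 ∨ (A4 ∨ A1))) = 1 − 0.86 = 0.14
  → value = 0.1400
Under algebraic product:
  A5 ∨ A1 = a + b − a·b on (0.8600, 0.6700) = 0.9538
  A5 ∧ (A5 ∨ A1) = a·b on (0.8600, 0.9538) = 0.8203
  A4 ∨ A1 = a + b − a·b on (0.1400, 0.6700) = 0.7162
  A4 ∨ (A4 ∨ A1) = a + b − a·b on (0.1400, 0.7162) = 0.7559
  (A5 ∧ (A5 ∨ A1)) ∨ (A4 ∨ (A4 ∨ A1)) = a + b − a·b on (0.8203, 0.7559) = 0.9561
  ¬((A5 ∧ (A5 ∨ A1)) ∨ (A4 ∨ (A4 ∨ A1))) = 1 − 0.9561 = 0.0439
  → value = 0.0439
|0.1400 − 0.0439| = 0.096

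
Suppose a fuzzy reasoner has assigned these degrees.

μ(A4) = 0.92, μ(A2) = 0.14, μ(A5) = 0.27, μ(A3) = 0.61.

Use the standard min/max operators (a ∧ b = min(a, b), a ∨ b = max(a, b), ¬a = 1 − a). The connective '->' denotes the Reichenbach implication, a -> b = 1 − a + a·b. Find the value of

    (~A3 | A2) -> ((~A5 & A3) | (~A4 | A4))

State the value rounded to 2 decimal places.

~A3 = 1 − 0.61 = 0.39
~A3 | A2 = max(a, b) on (0.39, 0.14) = 0.39
~A5 = 1 − 0.27 = 0.73
~A5 & A3 = min(a, b) on (0.73, 0.61) = 0.61
~A4 = 1 − 0.92 = 0.08
~A4 | A4 = max(a, b) on (0.08, 0.92) = 0.92
(~A5 & A3) | (~A4 | A4) = max(a, b) on (0.61, 0.92) = 0.92
(~A3 | A2) -> ((~A5 & A3) | (~A4 | A4))  [Reichenbach: 1 − a + a·b] with a=0.39, b=0.92 → 0.97

0.97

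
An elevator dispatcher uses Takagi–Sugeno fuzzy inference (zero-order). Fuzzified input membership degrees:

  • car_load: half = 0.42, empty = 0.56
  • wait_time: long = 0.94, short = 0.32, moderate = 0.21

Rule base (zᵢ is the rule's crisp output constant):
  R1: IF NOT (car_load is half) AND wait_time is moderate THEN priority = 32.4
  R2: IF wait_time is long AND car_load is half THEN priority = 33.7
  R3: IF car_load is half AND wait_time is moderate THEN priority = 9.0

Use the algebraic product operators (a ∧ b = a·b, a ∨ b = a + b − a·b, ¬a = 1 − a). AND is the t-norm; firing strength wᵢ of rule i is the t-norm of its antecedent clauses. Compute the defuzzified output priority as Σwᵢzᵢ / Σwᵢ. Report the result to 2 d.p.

R1 (z=32.4): ¬half=1−0.42=0.58, moderate=0.21; AND[a·b] → w = 0.1218
R2 (z=33.7): long=0.94, half=0.42; AND[a·b] → w = 0.3948
R3 (z=9.0): half=0.42, moderate=0.21; AND[a·b] → w = 0.0882
Weighted average = (0.1218·32.4 + 0.3948·33.7 + 0.0882·9.0) / (0.1218 + 0.3948 + 0.0882)
  = 18.0449 / 0.6048 = 29.84

29.84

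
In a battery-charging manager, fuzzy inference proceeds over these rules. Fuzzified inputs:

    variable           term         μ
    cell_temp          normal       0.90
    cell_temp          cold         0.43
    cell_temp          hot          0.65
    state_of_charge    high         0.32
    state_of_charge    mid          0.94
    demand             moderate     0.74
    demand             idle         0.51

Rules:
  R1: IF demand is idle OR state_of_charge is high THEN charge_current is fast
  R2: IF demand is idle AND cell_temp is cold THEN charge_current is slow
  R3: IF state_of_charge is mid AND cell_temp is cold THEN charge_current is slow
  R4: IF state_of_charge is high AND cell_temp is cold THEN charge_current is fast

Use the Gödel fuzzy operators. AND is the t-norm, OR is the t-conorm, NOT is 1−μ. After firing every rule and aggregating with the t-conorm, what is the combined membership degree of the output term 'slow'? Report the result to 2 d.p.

R1: idle=0.51, high=0.32; OR[max(a, b)] → w = 0.51
R2: idle=0.51, cold=0.43; AND[min(a, b)] → w = 0.43
R3: mid=0.94, cold=0.43; AND[min(a, b)] → w = 0.43
R4: high=0.32, cold=0.43; AND[min(a, b)] → w = 0.32
Rules with consequent 'slow': {R2, R3} → strengths 0.43, 0.43
Aggregate via t-conorm [max(a, b)]: 0.43

0.43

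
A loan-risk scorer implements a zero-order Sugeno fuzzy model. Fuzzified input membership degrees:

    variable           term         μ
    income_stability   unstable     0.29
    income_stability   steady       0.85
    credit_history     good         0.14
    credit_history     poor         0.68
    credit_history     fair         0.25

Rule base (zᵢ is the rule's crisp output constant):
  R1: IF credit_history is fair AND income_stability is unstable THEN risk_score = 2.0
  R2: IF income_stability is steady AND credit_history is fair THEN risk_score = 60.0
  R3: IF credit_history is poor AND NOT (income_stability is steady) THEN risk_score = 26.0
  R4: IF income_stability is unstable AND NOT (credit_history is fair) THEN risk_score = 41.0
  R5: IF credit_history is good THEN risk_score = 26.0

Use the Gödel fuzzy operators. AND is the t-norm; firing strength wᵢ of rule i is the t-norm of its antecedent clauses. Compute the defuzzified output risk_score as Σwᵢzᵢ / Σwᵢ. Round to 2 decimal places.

R1 (z=2.0): fair=0.25, unstable=0.29; AND[min(a, b)] → w = 0.25
R2 (z=60.0): steady=0.85, fair=0.25; AND[min(a, b)] → w = 0.25
R3 (z=26.0): poor=0.68, ¬steady=1−0.85=0.15; AND[min(a, b)] → w = 0.15
R4 (z=41.0): unstable=0.29, ¬fair=1−0.25=0.75; AND[min(a, b)] → w = 0.29
R5 (z=26.0): good=0.14 → w = 0.14
Weighted average = (0.25·2.0 + 0.25·60.0 + 0.15·26.0 + 0.29·41.0 + 0.14·26.0) / (0.25 + 0.25 + 0.15 + 0.29 + 0.14)
  = 34.9300 / 1.0800 = 32.34

32.34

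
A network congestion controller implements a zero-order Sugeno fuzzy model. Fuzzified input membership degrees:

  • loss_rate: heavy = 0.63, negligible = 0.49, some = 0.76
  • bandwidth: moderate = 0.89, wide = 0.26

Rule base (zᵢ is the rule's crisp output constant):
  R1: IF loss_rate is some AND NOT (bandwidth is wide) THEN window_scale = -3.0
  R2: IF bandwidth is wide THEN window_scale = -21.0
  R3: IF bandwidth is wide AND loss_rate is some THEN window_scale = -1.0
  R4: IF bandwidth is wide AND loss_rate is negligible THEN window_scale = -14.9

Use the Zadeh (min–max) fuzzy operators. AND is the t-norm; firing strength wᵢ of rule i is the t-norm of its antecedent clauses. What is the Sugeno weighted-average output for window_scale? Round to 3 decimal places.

R1 (z=-3.0): some=0.76, ¬wide=1−0.26=0.74; AND[min(a, b)] → w = 0.74
R2 (z=-21.0): wide=0.26 → w = 0.26
R3 (z=-1.0): wide=0.26, some=0.76; AND[min(a, b)] → w = 0.26
R4 (z=-14.9): wide=0.26, negligible=0.49; AND[min(a, b)] → w = 0.26
Weighted average = (0.74·-3.0 + 0.26·-21.0 + 0.26·-1.0 + 0.26·-14.9) / (0.74 + 0.26 + 0.26 + 0.26)
  = -11.8140 / 1.5200 = -7.772

-7.772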